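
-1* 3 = -3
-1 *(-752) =752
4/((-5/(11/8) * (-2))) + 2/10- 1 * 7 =-25/4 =-6.25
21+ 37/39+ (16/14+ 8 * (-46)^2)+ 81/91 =4627891/273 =16951.98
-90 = -90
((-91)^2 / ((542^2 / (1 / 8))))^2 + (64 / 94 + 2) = 2.68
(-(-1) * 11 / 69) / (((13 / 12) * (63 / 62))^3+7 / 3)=167782912 / 3859634485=0.04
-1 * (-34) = 34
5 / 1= 5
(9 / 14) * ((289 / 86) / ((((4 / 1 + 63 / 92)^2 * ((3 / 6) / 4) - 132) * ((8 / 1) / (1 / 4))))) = -1375929 / 2634419123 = -0.00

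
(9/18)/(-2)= -1/4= -0.25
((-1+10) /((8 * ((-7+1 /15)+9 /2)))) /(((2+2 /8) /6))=-90 /73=-1.23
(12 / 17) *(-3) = -36 / 17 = -2.12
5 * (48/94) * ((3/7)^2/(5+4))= 120/2303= 0.05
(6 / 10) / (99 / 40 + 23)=24 / 1019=0.02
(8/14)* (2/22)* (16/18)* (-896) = -4096/99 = -41.37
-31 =-31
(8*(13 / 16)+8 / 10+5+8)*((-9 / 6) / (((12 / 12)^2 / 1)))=-609 / 20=-30.45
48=48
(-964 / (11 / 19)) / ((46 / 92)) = -36632 / 11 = -3330.18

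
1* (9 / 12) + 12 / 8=9 / 4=2.25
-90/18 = -5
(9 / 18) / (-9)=-1 / 18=-0.06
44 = 44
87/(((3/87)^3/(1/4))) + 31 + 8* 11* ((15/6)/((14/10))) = 14858169/28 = 530648.89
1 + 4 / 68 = 18 / 17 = 1.06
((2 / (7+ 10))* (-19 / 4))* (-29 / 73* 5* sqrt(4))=2755 / 1241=2.22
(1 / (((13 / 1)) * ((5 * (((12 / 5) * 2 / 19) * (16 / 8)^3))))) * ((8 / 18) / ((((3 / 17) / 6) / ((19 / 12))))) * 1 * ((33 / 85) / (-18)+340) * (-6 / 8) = -46.44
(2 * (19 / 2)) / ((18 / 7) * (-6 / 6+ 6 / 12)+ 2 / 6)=-399 / 20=-19.95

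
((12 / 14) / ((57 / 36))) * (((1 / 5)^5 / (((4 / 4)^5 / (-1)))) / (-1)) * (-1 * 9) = -648 / 415625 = -0.00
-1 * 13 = -13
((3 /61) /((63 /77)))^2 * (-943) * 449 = -51232247 /33489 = -1529.82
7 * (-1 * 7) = -49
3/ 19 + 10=193/ 19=10.16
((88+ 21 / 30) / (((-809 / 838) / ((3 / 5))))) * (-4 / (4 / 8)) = 8919672 / 20225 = 441.02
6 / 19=0.32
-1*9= -9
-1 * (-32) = 32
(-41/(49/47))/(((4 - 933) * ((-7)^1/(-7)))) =1927/45521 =0.04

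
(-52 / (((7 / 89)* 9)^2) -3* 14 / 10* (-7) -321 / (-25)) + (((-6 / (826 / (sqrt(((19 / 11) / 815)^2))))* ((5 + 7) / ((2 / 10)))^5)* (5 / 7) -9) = -90494889666007 / 10496715075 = -8621.26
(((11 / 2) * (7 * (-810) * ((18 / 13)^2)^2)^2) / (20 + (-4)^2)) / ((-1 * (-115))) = 10825210322720640 / 18761806583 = 576981.23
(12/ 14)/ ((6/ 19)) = 2.71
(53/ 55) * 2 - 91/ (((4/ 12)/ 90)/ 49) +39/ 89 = -5893225771/ 4895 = -1203927.63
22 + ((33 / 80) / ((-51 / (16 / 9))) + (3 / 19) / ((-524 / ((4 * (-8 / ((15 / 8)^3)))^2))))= 3531006827437 / 160657171875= 21.98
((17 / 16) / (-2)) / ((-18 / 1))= 17 / 576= 0.03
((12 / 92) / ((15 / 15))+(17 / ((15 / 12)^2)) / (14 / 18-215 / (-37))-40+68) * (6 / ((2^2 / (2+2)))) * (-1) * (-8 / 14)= 102.11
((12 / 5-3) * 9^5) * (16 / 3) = -944784 / 5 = -188956.80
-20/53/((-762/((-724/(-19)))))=7240/383667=0.02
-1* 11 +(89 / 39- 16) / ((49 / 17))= -30116 / 1911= -15.76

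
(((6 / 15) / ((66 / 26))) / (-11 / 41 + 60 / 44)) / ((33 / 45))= 41 / 209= 0.20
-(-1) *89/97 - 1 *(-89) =8722/97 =89.92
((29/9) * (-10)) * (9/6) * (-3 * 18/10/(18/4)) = 58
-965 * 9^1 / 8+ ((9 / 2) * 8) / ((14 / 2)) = -60507 / 56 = -1080.48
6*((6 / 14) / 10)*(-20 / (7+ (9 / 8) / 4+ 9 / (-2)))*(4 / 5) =-4608 / 3115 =-1.48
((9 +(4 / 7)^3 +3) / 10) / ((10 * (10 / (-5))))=-209 / 3430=-0.06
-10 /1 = -10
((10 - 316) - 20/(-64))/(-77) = 4891/1232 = 3.97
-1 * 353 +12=-341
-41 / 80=-0.51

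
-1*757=-757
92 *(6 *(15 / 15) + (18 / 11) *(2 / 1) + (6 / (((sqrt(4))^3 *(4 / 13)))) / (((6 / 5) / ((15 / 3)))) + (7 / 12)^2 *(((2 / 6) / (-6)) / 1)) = 3182165 / 1782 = 1785.73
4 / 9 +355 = 3199 / 9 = 355.44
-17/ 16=-1.06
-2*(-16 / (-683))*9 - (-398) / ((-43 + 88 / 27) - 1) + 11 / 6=-4709201 / 563475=-8.36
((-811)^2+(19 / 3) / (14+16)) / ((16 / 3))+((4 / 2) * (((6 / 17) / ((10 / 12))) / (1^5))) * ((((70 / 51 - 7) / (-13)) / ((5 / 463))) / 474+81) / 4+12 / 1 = 87866912069171 / 712327200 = 123351.90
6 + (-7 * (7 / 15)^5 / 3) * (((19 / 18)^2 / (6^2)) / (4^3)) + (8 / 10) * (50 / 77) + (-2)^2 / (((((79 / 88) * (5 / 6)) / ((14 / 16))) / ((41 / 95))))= 1678272912675159247 / 196551540662400000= 8.54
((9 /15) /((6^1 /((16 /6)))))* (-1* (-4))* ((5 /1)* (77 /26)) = 616 /39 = 15.79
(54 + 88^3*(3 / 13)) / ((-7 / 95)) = -194286210 / 91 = -2135013.30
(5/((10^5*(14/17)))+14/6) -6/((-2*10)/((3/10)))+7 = 7915651/840000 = 9.42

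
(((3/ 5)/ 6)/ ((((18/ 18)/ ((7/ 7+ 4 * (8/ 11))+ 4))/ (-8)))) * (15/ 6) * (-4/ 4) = 174/ 11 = 15.82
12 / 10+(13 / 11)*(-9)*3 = -1689 / 55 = -30.71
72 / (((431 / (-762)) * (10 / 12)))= -152.75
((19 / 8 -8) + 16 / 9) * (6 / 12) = -277 / 144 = -1.92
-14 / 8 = -1.75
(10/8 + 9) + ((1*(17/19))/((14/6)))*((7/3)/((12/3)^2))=3133/304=10.31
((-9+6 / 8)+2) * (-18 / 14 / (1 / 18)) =144.64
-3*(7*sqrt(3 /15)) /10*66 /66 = -21*sqrt(5) /50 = -0.94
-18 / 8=-9 / 4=-2.25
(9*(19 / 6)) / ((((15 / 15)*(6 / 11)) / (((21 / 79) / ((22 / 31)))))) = 12369 / 632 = 19.57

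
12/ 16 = 0.75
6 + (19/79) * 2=512/79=6.48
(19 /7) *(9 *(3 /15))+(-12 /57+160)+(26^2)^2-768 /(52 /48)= 3945852497 /8645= 456431.75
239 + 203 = 442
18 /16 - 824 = -822.88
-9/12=-3/4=-0.75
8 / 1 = 8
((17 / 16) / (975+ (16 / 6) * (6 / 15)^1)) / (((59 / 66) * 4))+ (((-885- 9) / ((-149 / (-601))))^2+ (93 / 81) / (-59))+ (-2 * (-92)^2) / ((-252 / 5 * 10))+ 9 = 6175821230276105 / 474943392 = 13003278.57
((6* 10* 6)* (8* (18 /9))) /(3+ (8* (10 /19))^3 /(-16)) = -3458.62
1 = 1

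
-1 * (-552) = 552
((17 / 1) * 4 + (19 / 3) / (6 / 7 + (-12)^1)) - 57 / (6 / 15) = -8783 / 117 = -75.07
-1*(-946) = 946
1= 1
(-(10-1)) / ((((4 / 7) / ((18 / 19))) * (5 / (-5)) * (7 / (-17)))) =-1377 / 38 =-36.24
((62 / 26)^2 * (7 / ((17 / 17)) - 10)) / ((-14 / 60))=86490 / 1183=73.11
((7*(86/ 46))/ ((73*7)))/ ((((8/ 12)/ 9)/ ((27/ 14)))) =31347/ 47012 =0.67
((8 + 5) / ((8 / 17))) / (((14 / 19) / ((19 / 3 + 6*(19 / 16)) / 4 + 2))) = 2162485 / 10752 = 201.12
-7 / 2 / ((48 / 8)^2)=-7 / 72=-0.10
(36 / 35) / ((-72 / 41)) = -0.59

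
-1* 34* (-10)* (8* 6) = 16320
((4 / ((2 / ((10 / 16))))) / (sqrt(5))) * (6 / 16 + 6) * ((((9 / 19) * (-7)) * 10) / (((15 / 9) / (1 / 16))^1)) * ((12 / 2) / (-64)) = 28917 * sqrt(5) / 155648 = 0.42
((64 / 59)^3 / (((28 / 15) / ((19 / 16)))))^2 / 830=136272936960 / 171548230317947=0.00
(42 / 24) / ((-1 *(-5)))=7 / 20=0.35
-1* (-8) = 8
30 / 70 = 3 / 7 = 0.43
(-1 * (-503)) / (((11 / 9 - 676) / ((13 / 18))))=-6539 / 12146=-0.54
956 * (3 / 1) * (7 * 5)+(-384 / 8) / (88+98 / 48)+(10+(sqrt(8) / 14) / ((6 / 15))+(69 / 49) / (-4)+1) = 5 * sqrt(2) / 14+42520835495 / 423556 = 100390.62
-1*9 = -9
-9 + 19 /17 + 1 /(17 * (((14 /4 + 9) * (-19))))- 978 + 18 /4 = -15849329 /16150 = -981.38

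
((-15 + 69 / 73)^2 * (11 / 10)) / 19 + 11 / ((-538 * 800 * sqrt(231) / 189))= 304722 / 26645 - 9 * sqrt(231) / 430400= 11.44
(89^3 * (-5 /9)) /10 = -704969 /18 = -39164.94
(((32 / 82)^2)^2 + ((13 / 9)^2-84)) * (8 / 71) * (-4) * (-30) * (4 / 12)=-84478268480 / 228886641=-369.08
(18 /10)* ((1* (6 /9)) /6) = 1 /5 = 0.20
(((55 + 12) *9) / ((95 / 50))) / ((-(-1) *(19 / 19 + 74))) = 402 / 95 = 4.23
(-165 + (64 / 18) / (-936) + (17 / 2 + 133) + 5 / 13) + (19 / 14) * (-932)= -18987347 / 14742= -1287.98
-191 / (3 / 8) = -1528 / 3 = -509.33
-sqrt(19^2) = -19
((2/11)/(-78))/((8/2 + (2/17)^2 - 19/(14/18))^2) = -4092529/731705575029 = -0.00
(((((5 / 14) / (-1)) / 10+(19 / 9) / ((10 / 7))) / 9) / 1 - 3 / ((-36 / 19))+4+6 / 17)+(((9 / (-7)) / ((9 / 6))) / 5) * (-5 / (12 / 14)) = 342016 / 48195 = 7.10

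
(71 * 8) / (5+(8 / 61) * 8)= 34648 / 369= 93.90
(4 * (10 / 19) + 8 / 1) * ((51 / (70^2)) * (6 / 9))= 1632 / 23275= 0.07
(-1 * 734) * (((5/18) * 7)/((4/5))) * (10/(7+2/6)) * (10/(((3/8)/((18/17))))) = -12845000/187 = -68689.84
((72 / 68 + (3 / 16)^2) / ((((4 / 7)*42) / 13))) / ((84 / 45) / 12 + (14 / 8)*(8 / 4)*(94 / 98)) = 6498765 / 38523904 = 0.17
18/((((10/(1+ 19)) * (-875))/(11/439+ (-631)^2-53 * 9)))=-6284998332/384125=-16361.86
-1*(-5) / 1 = 5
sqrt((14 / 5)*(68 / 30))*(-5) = -2*sqrt(357) / 3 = -12.60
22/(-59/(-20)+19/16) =1760/331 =5.32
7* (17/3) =119/3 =39.67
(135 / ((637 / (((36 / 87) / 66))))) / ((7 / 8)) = 2160 / 1422421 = 0.00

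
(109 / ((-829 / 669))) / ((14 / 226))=-8240073 / 5803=-1419.97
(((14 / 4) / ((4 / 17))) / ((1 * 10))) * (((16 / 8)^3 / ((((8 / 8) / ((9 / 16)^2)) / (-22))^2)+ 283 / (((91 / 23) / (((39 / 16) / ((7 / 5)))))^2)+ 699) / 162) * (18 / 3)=31805510987 / 505774080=62.88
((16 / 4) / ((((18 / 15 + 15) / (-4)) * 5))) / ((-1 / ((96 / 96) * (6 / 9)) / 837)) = 110.22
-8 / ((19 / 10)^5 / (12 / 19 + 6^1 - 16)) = 142400000 / 47045881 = 3.03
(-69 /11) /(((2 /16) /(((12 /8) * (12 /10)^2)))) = -29808 /275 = -108.39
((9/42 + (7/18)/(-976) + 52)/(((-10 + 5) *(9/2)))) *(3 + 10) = -16694743/553392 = -30.17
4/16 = 1/4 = 0.25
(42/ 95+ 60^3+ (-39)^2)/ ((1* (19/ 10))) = 114484.97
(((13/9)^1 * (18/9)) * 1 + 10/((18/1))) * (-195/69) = -2015/207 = -9.73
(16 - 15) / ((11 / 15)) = 15 / 11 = 1.36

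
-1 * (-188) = 188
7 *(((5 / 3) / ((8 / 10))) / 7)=25 / 12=2.08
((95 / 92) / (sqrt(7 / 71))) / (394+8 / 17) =1615*sqrt(497) / 4318664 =0.01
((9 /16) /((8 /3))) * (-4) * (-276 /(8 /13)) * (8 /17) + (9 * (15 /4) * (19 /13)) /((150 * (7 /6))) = 11037087 /61880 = 178.36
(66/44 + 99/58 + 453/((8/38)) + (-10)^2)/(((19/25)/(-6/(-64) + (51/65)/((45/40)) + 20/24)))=4419309625/916864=4820.03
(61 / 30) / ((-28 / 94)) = -2867 / 420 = -6.83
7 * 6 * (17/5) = 714/5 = 142.80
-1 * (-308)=308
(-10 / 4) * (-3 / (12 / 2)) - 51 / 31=-49 / 124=-0.40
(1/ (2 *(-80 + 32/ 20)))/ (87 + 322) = -0.00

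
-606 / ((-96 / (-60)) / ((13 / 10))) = -3939 / 8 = -492.38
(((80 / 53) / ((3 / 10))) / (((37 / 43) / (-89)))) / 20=-153080 / 5883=-26.02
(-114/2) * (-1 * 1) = 57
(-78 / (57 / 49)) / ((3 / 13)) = -16562 / 57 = -290.56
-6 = -6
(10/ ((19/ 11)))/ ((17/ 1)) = 110/ 323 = 0.34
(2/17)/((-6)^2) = 1/306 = 0.00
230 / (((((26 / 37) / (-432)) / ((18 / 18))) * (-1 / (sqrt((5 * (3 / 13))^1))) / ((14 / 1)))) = 25734240 * sqrt(195) / 169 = 2126385.23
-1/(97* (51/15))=-5/1649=-0.00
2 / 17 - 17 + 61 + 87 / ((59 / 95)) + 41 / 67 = 12419708 / 67201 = 184.81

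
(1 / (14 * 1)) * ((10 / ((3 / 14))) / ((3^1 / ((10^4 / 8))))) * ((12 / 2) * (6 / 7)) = 50000 / 7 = 7142.86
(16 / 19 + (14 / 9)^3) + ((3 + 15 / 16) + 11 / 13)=27052145 / 2881008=9.39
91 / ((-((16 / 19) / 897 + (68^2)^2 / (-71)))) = 110114823 / 364402790032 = 0.00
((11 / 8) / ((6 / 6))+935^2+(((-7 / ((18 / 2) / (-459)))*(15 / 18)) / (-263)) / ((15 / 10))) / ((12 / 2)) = 145704.27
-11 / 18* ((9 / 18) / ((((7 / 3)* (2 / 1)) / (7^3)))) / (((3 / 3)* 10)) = -2.25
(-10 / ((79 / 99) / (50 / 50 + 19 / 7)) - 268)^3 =-5262939268816384 / 169112377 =-31120958.51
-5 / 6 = -0.83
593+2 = 595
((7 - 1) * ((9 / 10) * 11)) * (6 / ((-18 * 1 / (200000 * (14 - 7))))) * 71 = -1968120000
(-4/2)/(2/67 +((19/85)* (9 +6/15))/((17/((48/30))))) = -2420375/275449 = -8.79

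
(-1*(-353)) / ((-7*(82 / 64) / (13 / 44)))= -36712 / 3157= -11.63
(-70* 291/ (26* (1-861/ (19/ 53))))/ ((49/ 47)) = 0.31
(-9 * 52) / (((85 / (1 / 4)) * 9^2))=-13 / 765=-0.02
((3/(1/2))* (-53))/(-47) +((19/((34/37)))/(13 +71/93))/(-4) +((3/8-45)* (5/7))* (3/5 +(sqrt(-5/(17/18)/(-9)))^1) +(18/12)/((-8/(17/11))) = -15* sqrt(170)/8-1172186223/89999360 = -37.47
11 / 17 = 0.65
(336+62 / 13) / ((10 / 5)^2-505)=-4430 / 6513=-0.68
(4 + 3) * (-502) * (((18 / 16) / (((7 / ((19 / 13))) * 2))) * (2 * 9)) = -386289 / 52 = -7428.63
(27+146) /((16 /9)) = 1557 /16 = 97.31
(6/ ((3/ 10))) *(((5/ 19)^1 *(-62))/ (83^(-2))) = -2247989.47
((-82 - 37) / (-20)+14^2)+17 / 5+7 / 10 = 4121 / 20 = 206.05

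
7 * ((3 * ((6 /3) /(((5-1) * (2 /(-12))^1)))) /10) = -63 /10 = -6.30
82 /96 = 41 /48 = 0.85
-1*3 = -3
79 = 79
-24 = -24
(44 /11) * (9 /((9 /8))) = 32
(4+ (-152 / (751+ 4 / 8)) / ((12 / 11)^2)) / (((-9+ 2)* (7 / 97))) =-7.58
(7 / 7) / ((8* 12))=1 / 96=0.01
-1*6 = -6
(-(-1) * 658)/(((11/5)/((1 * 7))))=23030/11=2093.64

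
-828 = -828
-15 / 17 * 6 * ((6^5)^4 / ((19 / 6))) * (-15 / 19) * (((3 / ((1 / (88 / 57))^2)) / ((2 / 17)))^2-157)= 13651327319932185338393395200 / 799779977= 17068853575378000915.36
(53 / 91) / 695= 53 / 63245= 0.00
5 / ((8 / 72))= 45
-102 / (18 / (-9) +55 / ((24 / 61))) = -2448 / 3307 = -0.74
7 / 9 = 0.78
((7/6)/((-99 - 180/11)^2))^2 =717409/93357451811556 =0.00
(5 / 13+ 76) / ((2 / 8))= 3972 / 13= 305.54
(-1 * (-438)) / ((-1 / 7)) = -3066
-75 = -75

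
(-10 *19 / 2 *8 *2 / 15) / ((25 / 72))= -291.84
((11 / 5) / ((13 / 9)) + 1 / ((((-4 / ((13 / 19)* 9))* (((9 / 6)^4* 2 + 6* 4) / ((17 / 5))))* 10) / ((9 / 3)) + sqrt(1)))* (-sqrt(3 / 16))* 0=0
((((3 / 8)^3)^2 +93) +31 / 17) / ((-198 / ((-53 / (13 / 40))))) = 111985958065 / 1433862144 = 78.10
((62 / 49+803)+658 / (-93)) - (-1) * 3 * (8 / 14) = 3640607 / 4557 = 798.90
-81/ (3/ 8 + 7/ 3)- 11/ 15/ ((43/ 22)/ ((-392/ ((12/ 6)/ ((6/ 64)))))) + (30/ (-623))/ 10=-160325833/ 6965140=-23.02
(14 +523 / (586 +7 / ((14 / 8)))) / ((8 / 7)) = 61481 / 4720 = 13.03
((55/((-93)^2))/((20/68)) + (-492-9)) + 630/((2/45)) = 118266613/8649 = 13674.02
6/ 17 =0.35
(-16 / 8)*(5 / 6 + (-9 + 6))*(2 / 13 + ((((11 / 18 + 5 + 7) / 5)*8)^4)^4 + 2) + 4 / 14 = 3271865584006460797336.19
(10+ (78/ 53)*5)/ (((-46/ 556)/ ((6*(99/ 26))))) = -3302640/ 689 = -4793.38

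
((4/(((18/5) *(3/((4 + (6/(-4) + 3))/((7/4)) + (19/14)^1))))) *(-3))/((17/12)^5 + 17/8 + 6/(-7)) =-8709120/12147383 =-0.72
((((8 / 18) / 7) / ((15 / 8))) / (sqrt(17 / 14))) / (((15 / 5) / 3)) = 32 *sqrt(238) / 16065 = 0.03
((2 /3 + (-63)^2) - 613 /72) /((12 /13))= 3707639 /864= 4291.25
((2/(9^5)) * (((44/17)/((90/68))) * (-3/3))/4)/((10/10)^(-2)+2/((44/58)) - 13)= 484/273692115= 0.00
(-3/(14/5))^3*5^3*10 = -2109375/1372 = -1537.45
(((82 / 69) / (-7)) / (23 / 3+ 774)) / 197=-82 / 74376365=-0.00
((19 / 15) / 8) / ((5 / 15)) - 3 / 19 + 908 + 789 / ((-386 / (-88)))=159616113 / 146680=1088.19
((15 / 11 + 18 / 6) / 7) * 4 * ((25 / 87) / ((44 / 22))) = 800 / 2233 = 0.36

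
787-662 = 125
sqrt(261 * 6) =3 * sqrt(174) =39.57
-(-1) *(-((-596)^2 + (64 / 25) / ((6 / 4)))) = -355217.71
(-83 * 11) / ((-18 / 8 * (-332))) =-11 / 9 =-1.22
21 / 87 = 7 / 29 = 0.24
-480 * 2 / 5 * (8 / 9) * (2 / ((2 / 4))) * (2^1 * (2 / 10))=-4096 / 15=-273.07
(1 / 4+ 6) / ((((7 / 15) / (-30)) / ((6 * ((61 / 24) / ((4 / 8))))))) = -343125 / 28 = -12254.46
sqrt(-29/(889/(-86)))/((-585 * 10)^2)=sqrt(2217166)/30423802500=0.00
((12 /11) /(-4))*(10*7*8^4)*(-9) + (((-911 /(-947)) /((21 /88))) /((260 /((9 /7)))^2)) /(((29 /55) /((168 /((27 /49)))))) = 179649690428892 /255268585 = 703767.33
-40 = -40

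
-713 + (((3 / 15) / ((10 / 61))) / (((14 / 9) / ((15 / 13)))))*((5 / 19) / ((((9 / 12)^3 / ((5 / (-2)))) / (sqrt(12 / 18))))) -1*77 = -790 -2440*sqrt(6) / 5187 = -791.15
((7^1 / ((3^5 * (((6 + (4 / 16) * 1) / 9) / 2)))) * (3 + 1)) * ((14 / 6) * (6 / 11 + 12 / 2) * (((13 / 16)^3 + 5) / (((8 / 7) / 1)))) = 24.55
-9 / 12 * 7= -21 / 4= -5.25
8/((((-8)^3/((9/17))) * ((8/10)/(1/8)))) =-45/34816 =-0.00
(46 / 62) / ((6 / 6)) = 23 / 31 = 0.74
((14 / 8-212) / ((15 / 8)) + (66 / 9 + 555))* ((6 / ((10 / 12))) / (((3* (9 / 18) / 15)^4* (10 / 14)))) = 45380160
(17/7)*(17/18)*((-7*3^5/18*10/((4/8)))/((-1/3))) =13005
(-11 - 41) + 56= 4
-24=-24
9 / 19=0.47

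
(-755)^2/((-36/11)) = -6270275/36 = -174174.31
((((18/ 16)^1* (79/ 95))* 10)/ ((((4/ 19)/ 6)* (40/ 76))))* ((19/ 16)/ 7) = 770013/ 8960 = 85.94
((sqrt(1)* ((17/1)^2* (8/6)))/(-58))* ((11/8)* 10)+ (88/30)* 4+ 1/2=-11472/145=-79.12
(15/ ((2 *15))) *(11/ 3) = 11/ 6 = 1.83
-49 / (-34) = 49 / 34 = 1.44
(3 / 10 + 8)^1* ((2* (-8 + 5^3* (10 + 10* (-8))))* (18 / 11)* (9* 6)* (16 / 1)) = -11304966528 / 55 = -205544845.96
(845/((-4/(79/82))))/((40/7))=-35.62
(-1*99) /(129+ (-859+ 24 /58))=2871 /21158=0.14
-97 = -97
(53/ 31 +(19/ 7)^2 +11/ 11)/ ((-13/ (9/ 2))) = -137763/ 39494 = -3.49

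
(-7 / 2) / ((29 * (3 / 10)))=-35 / 87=-0.40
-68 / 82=-34 / 41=-0.83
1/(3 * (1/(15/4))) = 5/4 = 1.25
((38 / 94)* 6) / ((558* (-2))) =-19 / 8742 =-0.00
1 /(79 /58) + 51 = 4087 /79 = 51.73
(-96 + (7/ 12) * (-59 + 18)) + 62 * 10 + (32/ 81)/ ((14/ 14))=162155/ 324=500.48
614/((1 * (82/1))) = 7.49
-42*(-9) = 378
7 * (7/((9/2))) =98/9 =10.89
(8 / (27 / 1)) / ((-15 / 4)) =-32 / 405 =-0.08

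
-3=-3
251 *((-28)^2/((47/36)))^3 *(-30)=-169297547396382720/103823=-1630636250121.68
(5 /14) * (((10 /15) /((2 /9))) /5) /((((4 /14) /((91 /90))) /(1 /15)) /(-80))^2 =463736 /6075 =76.34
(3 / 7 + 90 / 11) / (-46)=-663 / 3542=-0.19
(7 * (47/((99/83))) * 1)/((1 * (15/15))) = 27307/99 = 275.83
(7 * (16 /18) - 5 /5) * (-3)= -47 /3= -15.67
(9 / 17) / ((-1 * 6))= -3 / 34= -0.09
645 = 645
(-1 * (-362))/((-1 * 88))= -181/44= -4.11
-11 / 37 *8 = -88 / 37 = -2.38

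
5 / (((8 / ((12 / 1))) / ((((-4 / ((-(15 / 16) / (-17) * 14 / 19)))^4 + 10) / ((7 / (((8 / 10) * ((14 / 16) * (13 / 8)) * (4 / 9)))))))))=74186247741144929 / 1458607500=50861008.01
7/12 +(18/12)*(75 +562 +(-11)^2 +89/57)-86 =1053.93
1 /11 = 0.09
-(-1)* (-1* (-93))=93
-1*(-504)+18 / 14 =505.29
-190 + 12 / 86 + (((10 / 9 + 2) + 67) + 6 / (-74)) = -1715852 / 14319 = -119.83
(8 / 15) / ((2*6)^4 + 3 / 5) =8 / 311049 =0.00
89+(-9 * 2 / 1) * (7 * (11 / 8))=-337 / 4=-84.25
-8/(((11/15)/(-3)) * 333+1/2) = 80/809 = 0.10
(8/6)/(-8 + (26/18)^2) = -108/479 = -0.23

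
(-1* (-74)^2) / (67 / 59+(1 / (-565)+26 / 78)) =-547627380 / 146723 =-3732.39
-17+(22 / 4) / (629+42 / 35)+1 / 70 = -1872307 / 110285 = -16.98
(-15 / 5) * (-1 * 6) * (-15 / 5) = -54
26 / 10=13 / 5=2.60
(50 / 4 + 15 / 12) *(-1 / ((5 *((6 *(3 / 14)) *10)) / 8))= -77 / 45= -1.71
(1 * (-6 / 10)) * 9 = -27 / 5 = -5.40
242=242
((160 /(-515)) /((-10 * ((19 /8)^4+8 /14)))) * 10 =917504 /95648993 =0.01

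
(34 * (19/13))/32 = 1.55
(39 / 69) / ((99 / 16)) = 0.09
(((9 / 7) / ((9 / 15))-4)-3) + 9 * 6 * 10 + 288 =5762 / 7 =823.14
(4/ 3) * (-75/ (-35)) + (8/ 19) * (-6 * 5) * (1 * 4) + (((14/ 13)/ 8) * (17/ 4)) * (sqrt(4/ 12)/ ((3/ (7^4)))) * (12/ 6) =-6340/ 133 + 285719 * sqrt(3)/ 936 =481.05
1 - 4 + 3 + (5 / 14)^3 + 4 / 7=1693 / 2744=0.62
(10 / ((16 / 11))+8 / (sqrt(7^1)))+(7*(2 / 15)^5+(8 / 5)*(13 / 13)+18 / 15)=8*sqrt(7) / 7+58777417 / 6075000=12.70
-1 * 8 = -8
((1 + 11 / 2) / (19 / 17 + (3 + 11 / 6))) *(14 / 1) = 9282 / 607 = 15.29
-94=-94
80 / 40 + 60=62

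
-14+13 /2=-15 /2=-7.50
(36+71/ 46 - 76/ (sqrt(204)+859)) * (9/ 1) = 1368 * sqrt(51)/ 737677+11438686035/ 33933142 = 337.11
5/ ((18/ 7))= 35/ 18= 1.94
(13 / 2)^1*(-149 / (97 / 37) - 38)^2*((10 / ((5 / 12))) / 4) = 3300242439 / 9409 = 350753.79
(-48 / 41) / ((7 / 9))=-432 / 287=-1.51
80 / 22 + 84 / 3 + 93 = 1371 / 11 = 124.64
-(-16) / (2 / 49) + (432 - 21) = 803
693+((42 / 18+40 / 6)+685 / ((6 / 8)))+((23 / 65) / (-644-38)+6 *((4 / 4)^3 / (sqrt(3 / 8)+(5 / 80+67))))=247325153579783 / 153102476670-384 *sqrt(6) / 1151233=1615.42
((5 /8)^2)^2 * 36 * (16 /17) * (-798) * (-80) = 11221875 /34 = 330055.15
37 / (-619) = -37 / 619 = -0.06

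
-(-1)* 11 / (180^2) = 11 / 32400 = 0.00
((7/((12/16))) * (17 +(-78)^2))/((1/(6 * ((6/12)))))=170828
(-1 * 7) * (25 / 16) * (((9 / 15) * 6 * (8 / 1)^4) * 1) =-161280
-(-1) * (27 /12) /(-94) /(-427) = 9 /160552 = 0.00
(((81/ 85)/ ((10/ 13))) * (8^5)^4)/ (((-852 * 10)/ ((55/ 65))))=-21401105429264596992/ 150875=-141846597708464.60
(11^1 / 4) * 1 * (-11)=-121 / 4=-30.25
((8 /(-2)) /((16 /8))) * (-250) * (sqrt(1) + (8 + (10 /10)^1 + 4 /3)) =17000 /3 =5666.67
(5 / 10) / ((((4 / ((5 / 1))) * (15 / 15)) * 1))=5 / 8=0.62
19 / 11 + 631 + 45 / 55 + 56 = 7585 / 11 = 689.55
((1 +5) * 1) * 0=0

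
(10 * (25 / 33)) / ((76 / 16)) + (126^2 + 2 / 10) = 49776887 / 3135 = 15877.79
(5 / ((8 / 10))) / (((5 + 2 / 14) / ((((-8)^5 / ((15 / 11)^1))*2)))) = -1576960 / 27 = -58405.93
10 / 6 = 5 / 3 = 1.67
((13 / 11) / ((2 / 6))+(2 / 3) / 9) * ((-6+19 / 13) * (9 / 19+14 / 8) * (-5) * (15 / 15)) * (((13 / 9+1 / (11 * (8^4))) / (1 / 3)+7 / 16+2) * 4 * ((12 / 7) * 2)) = 3773063503625 / 222469632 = 16959.90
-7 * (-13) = 91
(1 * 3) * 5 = 15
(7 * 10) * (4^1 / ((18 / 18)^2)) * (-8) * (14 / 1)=-31360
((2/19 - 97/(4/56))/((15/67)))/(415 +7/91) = -374530/25631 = -14.61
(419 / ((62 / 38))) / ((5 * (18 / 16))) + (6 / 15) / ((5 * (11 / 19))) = 3513442 / 76725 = 45.79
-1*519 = -519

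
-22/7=-3.14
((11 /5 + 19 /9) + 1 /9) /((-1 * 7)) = -199 /315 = -0.63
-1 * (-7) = 7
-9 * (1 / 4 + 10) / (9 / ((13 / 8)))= -16.66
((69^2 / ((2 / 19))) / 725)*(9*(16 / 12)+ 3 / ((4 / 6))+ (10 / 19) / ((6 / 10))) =3143847 / 2900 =1084.09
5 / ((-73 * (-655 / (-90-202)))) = -4 / 131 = -0.03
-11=-11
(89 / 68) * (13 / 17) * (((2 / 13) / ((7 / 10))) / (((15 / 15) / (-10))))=-4450 / 2023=-2.20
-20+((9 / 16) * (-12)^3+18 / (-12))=-1987 / 2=-993.50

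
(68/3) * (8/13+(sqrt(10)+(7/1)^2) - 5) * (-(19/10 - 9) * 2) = 4828 * sqrt(10)/15+560048/39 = 15378.04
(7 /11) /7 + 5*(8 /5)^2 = 709 /55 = 12.89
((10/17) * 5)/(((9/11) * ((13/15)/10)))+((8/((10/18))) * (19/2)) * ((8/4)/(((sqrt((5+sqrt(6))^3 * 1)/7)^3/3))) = 1407672/(5 * (sqrt(6)+5)^(9/2))+27500/663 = 74.97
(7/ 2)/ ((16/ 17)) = 119/ 32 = 3.72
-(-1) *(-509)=-509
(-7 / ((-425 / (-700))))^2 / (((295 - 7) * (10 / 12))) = 2401 / 4335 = 0.55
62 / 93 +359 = 1079 / 3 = 359.67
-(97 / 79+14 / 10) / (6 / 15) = -519 / 79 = -6.57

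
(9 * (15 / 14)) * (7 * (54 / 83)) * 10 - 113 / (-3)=118729 / 249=476.82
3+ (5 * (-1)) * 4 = -17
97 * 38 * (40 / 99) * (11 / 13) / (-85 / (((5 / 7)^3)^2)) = -460750000 / 234003861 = -1.97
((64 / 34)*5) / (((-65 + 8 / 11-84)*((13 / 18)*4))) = -7920 / 360451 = -0.02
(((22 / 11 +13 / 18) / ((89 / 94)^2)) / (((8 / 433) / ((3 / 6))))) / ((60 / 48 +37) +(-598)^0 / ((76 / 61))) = 127214101 / 60453072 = 2.10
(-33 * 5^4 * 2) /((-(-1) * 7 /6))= -247500 /7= -35357.14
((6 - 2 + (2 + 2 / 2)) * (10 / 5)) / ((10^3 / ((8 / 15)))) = 14 / 1875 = 0.01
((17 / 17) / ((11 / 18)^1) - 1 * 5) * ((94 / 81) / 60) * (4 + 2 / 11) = -0.27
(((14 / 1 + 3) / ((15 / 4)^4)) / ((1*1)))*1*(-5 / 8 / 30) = -272 / 151875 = -0.00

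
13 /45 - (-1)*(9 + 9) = 823 /45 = 18.29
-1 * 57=-57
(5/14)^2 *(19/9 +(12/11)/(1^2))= 0.41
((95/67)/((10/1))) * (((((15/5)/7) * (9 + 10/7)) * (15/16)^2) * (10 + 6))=8.91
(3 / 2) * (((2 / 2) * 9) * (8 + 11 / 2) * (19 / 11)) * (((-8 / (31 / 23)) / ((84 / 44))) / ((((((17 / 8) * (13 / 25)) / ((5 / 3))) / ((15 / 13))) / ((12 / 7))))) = -12742920000 / 4364087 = -2919.95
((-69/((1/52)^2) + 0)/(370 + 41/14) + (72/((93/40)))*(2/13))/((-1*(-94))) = -482256/91481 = -5.27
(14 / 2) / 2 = 7 / 2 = 3.50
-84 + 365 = 281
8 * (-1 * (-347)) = 2776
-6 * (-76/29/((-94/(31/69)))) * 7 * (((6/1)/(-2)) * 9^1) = 445284/31349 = 14.20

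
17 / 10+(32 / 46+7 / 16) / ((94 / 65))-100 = -16866443 / 172960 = -97.52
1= 1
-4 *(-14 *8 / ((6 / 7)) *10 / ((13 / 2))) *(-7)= -219520 / 39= -5628.72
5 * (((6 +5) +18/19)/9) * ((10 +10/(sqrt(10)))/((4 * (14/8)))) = 1135 * sqrt(10)/1197 +11350/1197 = 12.48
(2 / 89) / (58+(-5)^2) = 0.00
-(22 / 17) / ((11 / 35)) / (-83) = 70 / 1411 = 0.05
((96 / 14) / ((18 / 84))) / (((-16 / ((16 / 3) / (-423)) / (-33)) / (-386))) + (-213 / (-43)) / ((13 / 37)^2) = 1110727355 / 3073941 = 361.34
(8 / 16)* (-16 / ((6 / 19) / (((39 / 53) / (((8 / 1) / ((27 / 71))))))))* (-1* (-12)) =-40014 / 3763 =-10.63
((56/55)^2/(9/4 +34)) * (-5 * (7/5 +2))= -213248/438625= -0.49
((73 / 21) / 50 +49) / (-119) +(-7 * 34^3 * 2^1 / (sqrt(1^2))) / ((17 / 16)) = -64710157123 / 124950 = -517888.41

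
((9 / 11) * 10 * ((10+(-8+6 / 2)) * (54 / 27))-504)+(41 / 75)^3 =-1958429369 / 4640625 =-422.02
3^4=81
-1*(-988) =988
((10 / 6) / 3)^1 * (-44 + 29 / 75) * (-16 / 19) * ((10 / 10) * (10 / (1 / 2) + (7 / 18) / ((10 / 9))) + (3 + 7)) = 7941988 / 12825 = 619.26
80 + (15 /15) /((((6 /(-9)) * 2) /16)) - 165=-97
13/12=1.08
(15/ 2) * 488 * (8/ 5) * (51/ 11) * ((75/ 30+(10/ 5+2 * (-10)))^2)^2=17238442986/ 11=1567131180.55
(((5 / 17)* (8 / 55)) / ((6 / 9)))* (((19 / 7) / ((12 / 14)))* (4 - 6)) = -76 / 187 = -0.41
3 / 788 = 0.00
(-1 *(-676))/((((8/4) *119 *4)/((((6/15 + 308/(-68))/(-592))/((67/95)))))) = 1127061/160480544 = 0.01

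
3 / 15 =1 / 5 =0.20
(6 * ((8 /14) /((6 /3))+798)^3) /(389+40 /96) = 12563240937984 /1602839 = 7838117.83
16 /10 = 8 /5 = 1.60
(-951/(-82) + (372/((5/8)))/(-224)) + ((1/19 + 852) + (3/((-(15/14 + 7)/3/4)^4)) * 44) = 13388918624710271/8890972595330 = 1505.90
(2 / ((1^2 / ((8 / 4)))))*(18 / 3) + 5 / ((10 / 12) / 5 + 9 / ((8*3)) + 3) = 432 / 17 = 25.41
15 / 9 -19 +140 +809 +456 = 4163 / 3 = 1387.67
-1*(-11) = 11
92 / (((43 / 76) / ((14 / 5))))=97888 / 215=455.29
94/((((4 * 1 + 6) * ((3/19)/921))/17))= 4660567/5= 932113.40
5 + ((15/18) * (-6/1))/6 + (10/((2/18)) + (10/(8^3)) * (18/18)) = 72335/768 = 94.19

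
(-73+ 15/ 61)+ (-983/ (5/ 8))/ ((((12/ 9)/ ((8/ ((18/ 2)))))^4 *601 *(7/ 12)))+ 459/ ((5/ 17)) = 51515192021/ 34644645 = 1486.96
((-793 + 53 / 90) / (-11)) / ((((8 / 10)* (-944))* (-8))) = 71317 / 5981184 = 0.01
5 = 5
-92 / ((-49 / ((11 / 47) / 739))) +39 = 66375775 / 1701917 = 39.00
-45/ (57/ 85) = -1275/ 19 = -67.11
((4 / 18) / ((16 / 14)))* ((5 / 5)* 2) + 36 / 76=0.86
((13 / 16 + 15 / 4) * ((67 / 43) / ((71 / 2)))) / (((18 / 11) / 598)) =16086499 / 219816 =73.18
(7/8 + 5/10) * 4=5.50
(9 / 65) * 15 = 27 / 13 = 2.08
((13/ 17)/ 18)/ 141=13/ 43146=0.00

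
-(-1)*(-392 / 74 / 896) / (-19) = 7 / 22496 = 0.00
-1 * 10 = -10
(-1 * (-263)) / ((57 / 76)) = 1052 / 3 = 350.67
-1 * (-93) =93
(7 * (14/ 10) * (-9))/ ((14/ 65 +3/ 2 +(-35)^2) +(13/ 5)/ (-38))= -108927/ 1514909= -0.07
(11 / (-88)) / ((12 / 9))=-3 / 32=-0.09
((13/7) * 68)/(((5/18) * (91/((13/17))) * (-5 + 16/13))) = -12168/12005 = -1.01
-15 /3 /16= -5 /16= -0.31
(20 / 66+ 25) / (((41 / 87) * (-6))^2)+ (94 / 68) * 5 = 38010305 / 3772164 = 10.08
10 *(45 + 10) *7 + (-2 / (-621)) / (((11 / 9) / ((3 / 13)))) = 12662652 / 3289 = 3850.00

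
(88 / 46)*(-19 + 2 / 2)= -792 / 23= -34.43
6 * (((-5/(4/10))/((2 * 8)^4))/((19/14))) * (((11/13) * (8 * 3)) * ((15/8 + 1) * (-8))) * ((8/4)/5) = 79695/505856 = 0.16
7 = 7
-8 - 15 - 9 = -32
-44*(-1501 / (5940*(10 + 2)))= 1501 / 1620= 0.93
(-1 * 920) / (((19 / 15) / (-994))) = 13717200 / 19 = 721957.89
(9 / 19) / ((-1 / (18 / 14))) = -81 / 133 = -0.61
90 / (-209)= -0.43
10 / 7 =1.43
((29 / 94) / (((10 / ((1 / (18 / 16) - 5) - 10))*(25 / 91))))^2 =112327533409 / 44732250000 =2.51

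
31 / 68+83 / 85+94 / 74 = 33999 / 12580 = 2.70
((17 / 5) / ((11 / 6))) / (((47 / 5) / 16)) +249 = 130365 / 517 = 252.16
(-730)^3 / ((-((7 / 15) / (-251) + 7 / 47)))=34419251617500 / 13013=2644989750.06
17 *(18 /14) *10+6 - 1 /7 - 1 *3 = 1550 /7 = 221.43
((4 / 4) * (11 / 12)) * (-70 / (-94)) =385 / 564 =0.68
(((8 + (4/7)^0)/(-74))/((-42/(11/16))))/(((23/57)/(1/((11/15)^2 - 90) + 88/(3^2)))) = 0.05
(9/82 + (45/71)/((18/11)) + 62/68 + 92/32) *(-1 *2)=-8.57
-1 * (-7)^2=-49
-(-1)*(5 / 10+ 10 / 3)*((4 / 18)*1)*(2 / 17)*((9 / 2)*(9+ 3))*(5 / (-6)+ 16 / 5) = 12.81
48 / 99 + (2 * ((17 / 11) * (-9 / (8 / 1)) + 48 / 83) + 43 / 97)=-1479853 / 1062732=-1.39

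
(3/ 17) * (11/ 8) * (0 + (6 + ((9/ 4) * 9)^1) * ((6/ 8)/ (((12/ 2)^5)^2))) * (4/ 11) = 35/ 1218281472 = 0.00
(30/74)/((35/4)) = 12/259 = 0.05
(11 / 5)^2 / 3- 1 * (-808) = 60721 / 75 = 809.61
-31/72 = -0.43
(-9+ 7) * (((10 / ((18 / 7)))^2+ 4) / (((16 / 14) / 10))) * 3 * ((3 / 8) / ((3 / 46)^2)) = -28679735 / 324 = -88517.70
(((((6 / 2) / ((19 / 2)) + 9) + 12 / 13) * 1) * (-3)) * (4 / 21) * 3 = -30348 / 1729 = -17.55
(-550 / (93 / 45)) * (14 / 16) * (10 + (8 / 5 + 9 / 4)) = -1599675 / 496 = -3225.15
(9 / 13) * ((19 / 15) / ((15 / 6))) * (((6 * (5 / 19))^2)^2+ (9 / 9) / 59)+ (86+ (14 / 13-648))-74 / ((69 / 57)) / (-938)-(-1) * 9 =-779830643235888 / 1418720532775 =-549.67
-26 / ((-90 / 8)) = 104 / 45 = 2.31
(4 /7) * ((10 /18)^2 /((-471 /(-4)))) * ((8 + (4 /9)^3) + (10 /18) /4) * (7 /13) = 2398900 /361557027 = 0.01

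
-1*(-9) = 9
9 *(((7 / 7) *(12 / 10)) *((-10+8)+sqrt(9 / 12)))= -108 / 5+27 *sqrt(3) / 5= -12.25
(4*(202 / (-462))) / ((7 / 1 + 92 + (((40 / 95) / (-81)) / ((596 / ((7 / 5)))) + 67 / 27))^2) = -44257808390175 / 260611761581236373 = -0.00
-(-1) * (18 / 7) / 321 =6 / 749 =0.01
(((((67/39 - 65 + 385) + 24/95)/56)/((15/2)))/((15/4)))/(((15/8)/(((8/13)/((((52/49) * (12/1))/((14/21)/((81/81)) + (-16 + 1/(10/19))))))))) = -517719034/7315059375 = -0.07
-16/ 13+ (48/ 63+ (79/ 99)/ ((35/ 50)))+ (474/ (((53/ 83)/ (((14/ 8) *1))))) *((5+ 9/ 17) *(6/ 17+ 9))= 174913977787/ 2603601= 67181.56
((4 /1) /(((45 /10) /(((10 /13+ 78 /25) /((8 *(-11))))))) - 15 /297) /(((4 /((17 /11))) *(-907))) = 5457 /142671100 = 0.00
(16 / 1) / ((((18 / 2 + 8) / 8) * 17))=128 / 289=0.44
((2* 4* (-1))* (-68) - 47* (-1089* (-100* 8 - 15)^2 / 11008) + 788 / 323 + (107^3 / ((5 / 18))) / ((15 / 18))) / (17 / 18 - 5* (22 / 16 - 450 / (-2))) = -7410.82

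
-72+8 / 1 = -64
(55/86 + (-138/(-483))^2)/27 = 1013/37926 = 0.03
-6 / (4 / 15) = -45 / 2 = -22.50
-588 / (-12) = 49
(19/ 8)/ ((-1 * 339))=-19/ 2712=-0.01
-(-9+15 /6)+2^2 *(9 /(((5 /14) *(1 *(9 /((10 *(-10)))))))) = -1113.50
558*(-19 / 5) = -10602 / 5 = -2120.40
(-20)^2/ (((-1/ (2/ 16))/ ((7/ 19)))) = -18.42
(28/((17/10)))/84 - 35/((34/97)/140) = -712940/51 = -13979.22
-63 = -63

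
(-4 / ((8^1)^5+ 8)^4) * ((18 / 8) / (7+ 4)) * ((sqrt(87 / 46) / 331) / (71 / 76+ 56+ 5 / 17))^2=-282663 / 75641412123051064278382046411264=-0.00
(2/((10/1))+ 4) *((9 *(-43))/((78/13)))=-2709/10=-270.90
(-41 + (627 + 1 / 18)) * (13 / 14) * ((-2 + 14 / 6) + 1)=19591 / 27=725.59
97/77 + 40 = 3177/77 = 41.26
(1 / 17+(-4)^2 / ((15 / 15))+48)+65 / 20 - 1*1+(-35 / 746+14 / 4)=69.76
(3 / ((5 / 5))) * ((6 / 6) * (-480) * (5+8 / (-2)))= -1440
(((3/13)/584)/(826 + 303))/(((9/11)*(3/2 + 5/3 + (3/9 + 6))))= 11/244283988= 0.00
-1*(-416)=416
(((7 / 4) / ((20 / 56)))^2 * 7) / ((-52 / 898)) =-7546343 / 2600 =-2902.44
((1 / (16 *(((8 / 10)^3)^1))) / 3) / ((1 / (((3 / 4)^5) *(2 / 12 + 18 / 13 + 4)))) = 1461375 / 27262976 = 0.05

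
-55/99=-0.56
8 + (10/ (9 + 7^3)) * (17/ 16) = 8.03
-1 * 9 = -9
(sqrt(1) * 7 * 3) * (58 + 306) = 7644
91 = 91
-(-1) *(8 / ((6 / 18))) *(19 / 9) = 152 / 3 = 50.67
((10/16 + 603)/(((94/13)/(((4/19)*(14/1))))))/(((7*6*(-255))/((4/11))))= -5707/683145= -0.01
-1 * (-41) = 41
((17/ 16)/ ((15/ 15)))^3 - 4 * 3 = -44239/ 4096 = -10.80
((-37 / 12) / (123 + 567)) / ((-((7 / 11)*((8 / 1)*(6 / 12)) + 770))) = 407 / 70363440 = 0.00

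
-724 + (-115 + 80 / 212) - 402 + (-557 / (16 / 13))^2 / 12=2576907077 / 162816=15827.11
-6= -6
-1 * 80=-80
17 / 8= 2.12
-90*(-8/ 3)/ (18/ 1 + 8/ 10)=600/ 47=12.77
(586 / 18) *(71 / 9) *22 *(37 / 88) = 769711 / 324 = 2375.65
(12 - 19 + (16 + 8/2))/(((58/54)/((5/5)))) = 351/29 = 12.10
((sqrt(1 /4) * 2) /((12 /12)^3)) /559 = 1 /559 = 0.00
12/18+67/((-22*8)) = 151/528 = 0.29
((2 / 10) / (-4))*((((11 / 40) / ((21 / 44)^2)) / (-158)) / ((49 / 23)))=30613 / 170711100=0.00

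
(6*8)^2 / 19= 2304 / 19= 121.26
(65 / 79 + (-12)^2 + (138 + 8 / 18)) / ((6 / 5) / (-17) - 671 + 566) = -17119255 / 6349941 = -2.70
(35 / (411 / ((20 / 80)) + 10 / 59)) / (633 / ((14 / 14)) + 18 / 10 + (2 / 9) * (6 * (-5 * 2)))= 75 / 2189564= 0.00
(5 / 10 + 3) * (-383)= -2681 / 2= -1340.50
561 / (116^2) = 561 / 13456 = 0.04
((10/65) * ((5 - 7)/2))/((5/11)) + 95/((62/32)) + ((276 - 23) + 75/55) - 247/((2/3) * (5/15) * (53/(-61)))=3717670903/2349490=1582.33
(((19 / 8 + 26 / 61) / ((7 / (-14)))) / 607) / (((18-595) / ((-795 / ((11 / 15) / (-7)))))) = 114110325 / 940041476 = 0.12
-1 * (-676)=676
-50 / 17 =-2.94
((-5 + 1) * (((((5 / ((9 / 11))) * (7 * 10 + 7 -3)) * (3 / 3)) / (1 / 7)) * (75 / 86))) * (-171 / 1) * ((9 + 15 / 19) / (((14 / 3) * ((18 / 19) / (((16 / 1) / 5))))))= 575335200 / 43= 13379888.37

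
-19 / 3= -6.33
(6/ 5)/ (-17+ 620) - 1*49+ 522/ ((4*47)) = -4366537/ 94470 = -46.22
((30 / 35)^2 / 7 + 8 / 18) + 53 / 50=1.61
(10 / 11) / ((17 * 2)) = 5 / 187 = 0.03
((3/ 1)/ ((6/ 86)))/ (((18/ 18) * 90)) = 43/ 90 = 0.48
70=70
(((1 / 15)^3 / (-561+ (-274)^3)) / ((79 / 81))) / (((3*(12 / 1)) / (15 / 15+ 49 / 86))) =-0.00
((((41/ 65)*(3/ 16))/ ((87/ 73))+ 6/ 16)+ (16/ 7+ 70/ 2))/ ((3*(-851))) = -7971881/ 538989360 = -0.01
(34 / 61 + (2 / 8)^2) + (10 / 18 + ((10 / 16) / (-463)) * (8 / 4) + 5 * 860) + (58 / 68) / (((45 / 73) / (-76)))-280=1353743991427 / 345694320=3916.01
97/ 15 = 6.47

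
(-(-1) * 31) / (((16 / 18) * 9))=31 / 8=3.88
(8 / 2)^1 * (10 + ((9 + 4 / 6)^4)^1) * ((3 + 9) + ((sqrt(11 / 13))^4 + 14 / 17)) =110176127236 / 232713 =473442.08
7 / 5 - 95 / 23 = -314 / 115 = -2.73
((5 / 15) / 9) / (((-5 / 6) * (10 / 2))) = -2 / 225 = -0.01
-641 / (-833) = 641 / 833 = 0.77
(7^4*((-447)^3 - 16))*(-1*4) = 857777792956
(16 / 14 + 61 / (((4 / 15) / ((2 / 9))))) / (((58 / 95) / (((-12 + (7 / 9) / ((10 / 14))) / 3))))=-20365207 / 65772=-309.63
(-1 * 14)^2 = 196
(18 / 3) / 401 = 6 / 401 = 0.01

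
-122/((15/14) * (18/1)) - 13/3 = -1439/135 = -10.66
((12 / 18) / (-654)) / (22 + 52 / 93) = -31 / 686046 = -0.00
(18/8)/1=9/4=2.25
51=51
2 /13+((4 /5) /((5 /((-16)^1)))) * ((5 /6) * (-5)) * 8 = 3334 /39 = 85.49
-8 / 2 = -4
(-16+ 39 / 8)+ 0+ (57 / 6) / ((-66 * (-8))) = -11729 / 1056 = -11.11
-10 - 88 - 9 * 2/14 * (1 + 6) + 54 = -53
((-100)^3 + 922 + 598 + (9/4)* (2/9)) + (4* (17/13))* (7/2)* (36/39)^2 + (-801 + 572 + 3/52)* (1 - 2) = -8772488813/8788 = -998234.96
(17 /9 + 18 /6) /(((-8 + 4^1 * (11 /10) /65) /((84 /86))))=-100100 /166281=-0.60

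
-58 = -58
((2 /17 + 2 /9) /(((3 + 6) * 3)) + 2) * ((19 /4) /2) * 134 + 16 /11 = 641.96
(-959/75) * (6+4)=-1918/15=-127.87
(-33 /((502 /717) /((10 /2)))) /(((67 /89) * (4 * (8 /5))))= -52645725 /1076288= -48.91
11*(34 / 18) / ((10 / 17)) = 3179 / 90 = 35.32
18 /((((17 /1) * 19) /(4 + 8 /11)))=936 /3553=0.26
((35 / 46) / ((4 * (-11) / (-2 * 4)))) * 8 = 280 / 253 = 1.11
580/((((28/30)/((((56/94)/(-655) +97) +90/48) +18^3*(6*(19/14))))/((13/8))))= 463935282176535/9654176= 48055399.26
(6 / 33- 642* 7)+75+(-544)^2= 3206689 / 11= 291517.18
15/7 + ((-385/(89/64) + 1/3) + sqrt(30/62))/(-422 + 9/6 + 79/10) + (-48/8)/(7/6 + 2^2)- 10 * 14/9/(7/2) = -1001414236/358584471- 5 * sqrt(465)/63953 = -2.79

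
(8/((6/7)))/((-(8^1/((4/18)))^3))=-7/34992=-0.00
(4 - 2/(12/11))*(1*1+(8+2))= 143/6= 23.83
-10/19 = -0.53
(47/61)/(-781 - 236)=-47/62037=-0.00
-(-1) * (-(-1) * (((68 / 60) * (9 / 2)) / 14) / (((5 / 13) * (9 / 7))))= 221 / 300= 0.74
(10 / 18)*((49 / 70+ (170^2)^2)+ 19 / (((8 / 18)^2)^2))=1069069424191 / 2304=464005826.47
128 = 128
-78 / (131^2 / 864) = -67392 / 17161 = -3.93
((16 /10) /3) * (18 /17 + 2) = 416 /255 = 1.63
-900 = -900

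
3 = 3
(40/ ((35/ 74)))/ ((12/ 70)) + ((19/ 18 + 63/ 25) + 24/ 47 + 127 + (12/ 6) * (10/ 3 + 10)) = 651.09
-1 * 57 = -57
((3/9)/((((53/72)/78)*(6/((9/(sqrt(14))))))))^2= 3942432/19663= 200.50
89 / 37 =2.41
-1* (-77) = 77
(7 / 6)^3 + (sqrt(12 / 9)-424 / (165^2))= 2 * sqrt(3) / 3 + 1027399 / 653400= 2.73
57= 57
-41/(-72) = 41/72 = 0.57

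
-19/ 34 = -0.56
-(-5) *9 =45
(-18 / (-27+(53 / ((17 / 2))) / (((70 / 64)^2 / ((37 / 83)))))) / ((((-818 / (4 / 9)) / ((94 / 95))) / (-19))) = 0.01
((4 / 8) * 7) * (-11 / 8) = -4.81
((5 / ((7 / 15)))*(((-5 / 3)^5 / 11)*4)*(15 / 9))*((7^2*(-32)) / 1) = 350000000 / 2673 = 130939.02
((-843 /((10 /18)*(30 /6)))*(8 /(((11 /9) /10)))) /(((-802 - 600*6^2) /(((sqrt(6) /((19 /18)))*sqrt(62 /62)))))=9832752*sqrt(6) /11705045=2.06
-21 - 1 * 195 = -216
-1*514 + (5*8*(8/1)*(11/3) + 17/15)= 9907/15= 660.47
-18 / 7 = -2.57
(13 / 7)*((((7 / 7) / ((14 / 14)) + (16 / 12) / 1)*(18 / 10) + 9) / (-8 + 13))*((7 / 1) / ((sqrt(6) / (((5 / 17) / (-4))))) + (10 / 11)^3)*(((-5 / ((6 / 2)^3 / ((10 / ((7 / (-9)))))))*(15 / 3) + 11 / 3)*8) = 2720640 / 5929-31174*sqrt(6) / 595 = 330.53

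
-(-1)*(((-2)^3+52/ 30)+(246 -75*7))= -4279/ 15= -285.27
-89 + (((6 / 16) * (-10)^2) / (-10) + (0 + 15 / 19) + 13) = -6001 / 76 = -78.96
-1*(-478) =478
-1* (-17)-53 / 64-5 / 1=715 / 64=11.17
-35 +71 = 36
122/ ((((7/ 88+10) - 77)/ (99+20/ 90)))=-9587248/ 53001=-180.89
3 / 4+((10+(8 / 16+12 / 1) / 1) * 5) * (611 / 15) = 4583.25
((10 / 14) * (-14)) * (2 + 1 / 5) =-22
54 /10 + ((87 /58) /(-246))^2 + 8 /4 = 995157 /134480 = 7.40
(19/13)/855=1/585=0.00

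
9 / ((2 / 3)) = 27 / 2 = 13.50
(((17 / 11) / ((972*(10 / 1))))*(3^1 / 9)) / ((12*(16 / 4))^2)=17 / 739031040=0.00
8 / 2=4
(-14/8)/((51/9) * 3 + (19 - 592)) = 7/2224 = 0.00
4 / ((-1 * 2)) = -2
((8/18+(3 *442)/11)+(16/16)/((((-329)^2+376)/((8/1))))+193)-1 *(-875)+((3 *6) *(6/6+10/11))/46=294246838343/247320909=1189.74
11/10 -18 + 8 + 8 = -9/10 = -0.90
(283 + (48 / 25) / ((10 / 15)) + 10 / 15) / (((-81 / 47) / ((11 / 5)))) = -11110847 / 30375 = -365.79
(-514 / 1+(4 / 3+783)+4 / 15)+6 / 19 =25737 / 95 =270.92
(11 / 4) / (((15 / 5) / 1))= 11 / 12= 0.92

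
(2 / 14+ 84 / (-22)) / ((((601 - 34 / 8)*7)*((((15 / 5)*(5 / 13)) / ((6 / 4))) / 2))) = -14716 / 6432965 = -0.00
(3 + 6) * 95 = 855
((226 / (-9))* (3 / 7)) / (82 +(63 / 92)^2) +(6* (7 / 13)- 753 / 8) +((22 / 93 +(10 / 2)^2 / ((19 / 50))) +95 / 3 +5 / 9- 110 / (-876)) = 1445147300881645 / 196642797289848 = 7.35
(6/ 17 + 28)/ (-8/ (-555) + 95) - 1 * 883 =-882.70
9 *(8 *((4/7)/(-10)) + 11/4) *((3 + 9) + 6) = 26001/70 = 371.44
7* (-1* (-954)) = 6678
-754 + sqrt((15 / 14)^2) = -10541 / 14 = -752.93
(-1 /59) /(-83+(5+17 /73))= 73 /334943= 0.00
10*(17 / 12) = 85 / 6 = 14.17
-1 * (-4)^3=64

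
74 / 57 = 1.30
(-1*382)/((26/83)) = -15853/13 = -1219.46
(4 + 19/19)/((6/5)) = 25/6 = 4.17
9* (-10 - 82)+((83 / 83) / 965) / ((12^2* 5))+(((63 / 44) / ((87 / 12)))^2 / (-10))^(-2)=78935970184012729 / 1216128589200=64907.59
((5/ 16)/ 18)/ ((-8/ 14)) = -35/ 1152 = -0.03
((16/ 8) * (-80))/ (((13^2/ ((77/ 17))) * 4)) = -3080/ 2873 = -1.07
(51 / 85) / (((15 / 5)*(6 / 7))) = 7 / 30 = 0.23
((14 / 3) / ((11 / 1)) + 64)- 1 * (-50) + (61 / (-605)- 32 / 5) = 107.92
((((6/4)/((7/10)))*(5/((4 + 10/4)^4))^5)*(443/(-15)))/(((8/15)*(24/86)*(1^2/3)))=-0.00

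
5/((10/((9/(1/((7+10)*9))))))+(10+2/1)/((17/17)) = 1401/2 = 700.50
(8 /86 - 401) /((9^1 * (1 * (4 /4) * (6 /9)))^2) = -11.14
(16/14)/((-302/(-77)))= 44/151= 0.29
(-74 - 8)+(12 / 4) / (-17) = -1397 / 17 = -82.18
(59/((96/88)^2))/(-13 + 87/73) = -521147/124128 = -4.20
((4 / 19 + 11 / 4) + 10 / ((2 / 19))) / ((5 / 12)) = 4467 / 19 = 235.11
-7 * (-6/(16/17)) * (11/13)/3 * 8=1309/13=100.69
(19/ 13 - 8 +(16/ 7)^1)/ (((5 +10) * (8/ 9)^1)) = -1161/ 3640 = -0.32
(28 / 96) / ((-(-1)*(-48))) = -7 / 1152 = -0.01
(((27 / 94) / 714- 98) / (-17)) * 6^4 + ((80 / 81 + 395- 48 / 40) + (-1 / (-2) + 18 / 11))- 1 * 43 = 6629078112983 / 847171710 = 7824.95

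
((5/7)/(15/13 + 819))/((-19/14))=-65/101289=-0.00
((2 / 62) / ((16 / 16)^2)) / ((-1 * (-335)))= 1 / 10385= 0.00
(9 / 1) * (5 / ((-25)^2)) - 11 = -1366 / 125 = -10.93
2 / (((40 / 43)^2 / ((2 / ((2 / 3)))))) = 5547 / 800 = 6.93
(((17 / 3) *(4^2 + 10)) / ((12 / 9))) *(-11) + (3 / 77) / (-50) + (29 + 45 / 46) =-1185.52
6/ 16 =3/ 8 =0.38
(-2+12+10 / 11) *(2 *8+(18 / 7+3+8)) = 322.60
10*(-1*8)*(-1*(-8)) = -640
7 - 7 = 0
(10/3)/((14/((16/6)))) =40/63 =0.63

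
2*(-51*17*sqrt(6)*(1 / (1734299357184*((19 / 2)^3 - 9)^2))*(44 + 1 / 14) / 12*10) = -1445*sqrt(6) / 28323222180156288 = -0.00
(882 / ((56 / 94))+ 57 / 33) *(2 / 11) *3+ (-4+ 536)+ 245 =191844 / 121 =1585.49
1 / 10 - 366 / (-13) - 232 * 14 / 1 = -418567 / 130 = -3219.75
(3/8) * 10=15/4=3.75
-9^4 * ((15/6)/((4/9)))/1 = -295245/8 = -36905.62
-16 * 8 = -128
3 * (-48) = -144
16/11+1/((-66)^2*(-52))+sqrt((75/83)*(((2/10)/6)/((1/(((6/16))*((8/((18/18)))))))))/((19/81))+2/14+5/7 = 81*sqrt(2490)/3154+3665369/1585584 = 3.59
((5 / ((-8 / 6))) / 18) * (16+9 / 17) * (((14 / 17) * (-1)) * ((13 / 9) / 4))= 127855 / 124848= 1.02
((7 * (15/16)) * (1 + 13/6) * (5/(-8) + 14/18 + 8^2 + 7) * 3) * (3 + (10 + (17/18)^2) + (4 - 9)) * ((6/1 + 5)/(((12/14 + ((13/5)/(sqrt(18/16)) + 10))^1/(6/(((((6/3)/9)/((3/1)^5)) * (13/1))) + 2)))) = 2364619450969612375/110824077312 - 174235117439866175 * sqrt(2)/51149574144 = 16519339.05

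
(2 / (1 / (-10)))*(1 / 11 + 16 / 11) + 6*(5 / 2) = -175 / 11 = -15.91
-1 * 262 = -262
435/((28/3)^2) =4.99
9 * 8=72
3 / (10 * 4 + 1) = 3 / 41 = 0.07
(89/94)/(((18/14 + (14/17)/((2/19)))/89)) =9.25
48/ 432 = 1/ 9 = 0.11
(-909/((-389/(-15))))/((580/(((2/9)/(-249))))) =101/1872646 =0.00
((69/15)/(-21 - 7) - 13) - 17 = -4223/140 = -30.16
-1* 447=-447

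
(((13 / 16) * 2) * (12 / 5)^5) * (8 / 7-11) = -27900288 / 21875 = -1275.44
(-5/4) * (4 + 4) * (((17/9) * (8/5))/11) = -272/99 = -2.75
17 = 17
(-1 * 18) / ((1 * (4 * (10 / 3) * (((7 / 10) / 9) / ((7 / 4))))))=-243 / 8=-30.38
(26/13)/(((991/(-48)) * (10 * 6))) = -8/4955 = -0.00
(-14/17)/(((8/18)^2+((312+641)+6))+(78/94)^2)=-1252503/1459887376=-0.00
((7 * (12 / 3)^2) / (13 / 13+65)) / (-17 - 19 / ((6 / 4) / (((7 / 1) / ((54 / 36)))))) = -168 / 7535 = -0.02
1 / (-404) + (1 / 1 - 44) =-43.00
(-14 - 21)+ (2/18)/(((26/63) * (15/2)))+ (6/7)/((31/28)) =-206678/6045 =-34.19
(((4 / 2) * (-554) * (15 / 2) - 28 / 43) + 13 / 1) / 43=-356799 / 1849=-192.97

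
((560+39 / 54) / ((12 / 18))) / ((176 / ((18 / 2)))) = 30279 / 704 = 43.01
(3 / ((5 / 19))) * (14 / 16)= 399 / 40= 9.98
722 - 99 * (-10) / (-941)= 678412 / 941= 720.95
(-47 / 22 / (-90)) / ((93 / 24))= 94 / 15345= 0.01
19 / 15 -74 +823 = 11254 / 15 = 750.27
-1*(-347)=347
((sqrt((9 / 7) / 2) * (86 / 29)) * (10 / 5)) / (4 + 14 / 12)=1548 * sqrt(14) / 6293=0.92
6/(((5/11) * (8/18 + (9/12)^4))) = 152064/8765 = 17.35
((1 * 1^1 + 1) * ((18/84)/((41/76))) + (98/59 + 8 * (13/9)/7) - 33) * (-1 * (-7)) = -4403323/21771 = -202.26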